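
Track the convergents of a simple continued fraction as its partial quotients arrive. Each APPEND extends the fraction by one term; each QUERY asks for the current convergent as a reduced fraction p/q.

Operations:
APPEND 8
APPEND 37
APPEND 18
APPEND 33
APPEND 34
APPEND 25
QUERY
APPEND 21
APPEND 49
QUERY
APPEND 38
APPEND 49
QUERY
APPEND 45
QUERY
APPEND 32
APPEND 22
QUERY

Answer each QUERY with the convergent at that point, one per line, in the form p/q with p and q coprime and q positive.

APPEND 8: p_0 = 8·1 + 0 = 8, q_0 = 8·0 + 1 = 1 → 8/1
APPEND 37: p_1 = 37·8 + 1 = 297, q_1 = 37·1 + 0 = 37 → 297/37
APPEND 18: p_2 = 18·297 + 8 = 5354, q_2 = 18·37 + 1 = 667 → 5354/667
APPEND 33: p_3 = 33·5354 + 297 = 176979, q_3 = 33·667 + 37 = 22048 → 176979/22048
APPEND 34: p_4 = 34·176979 + 5354 = 6022640, q_4 = 34·22048 + 667 = 750299 → 6022640/750299
APPEND 25: p_5 = 25·6022640 + 176979 = 150742979, q_5 = 25·750299 + 22048 = 18779523 → 150742979/18779523
APPEND 21: p_6 = 21·150742979 + 6022640 = 3171625199, q_6 = 21·18779523 + 750299 = 395120282 → 3171625199/395120282
APPEND 49: p_7 = 49·3171625199 + 150742979 = 155560377730, q_7 = 49·395120282 + 18779523 = 19379673341 → 155560377730/19379673341
APPEND 38: p_8 = 38·155560377730 + 3171625199 = 5914465978939, q_8 = 38·19379673341 + 395120282 = 736822707240 → 5914465978939/736822707240
APPEND 49: p_9 = 49·5914465978939 + 155560377730 = 289964393345741, q_9 = 49·736822707240 + 19379673341 = 36123692328101 → 289964393345741/36123692328101
APPEND 45: p_10 = 45·289964393345741 + 5914465978939 = 13054312166537284, q_10 = 45·36123692328101 + 736822707240 = 1626302977471785 → 13054312166537284/1626302977471785
APPEND 32: p_11 = 32·13054312166537284 + 289964393345741 = 418027953722538829, q_11 = 32·1626302977471785 + 36123692328101 = 52077818971425221 → 418027953722538829/52077818971425221
APPEND 22: p_12 = 22·418027953722538829 + 13054312166537284 = 9209669294062391522, q_12 = 22·52077818971425221 + 1626302977471785 = 1147338320348826647 → 9209669294062391522/1147338320348826647

150742979/18779523
155560377730/19379673341
289964393345741/36123692328101
13054312166537284/1626302977471785
9209669294062391522/1147338320348826647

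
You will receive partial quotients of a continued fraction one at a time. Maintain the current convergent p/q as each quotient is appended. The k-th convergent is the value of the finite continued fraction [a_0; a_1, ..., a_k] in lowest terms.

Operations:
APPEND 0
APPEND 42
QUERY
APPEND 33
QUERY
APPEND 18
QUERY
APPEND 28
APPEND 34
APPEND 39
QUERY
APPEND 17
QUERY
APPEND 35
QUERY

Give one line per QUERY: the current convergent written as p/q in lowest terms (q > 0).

APPEND 0: p_0 = 0·1 + 0 = 0, q_0 = 0·0 + 1 = 1 → 0/1
APPEND 42: p_1 = 42·0 + 1 = 1, q_1 = 42·1 + 0 = 42 → 1/42
APPEND 33: p_2 = 33·1 + 0 = 33, q_2 = 33·42 + 1 = 1387 → 33/1387
APPEND 18: p_3 = 18·33 + 1 = 595, q_3 = 18·1387 + 42 = 25008 → 595/25008
APPEND 28: p_4 = 28·595 + 33 = 16693, q_4 = 28·25008 + 1387 = 701611 → 16693/701611
APPEND 34: p_5 = 34·16693 + 595 = 568157, q_5 = 34·701611 + 25008 = 23879782 → 568157/23879782
APPEND 39: p_6 = 39·568157 + 16693 = 22174816, q_6 = 39·23879782 + 701611 = 932013109 → 22174816/932013109
APPEND 17: p_7 = 17·22174816 + 568157 = 377540029, q_7 = 17·932013109 + 23879782 = 15868102635 → 377540029/15868102635
APPEND 35: p_8 = 35·377540029 + 22174816 = 13236075831, q_8 = 35·15868102635 + 932013109 = 556315605334 → 13236075831/556315605334

1/42
33/1387
595/25008
22174816/932013109
377540029/15868102635
13236075831/556315605334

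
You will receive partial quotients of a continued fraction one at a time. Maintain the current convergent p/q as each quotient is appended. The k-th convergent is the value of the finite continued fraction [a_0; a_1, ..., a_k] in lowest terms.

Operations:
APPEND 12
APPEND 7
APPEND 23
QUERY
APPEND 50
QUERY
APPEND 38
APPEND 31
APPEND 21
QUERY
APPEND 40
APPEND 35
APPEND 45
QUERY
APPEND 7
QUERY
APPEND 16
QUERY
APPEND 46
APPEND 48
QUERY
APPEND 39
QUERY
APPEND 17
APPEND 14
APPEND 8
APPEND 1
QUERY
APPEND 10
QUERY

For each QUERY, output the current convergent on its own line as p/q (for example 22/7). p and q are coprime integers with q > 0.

APPEND 12: p_0 = 12·1 + 0 = 12, q_0 = 12·0 + 1 = 1 → 12/1
APPEND 7: p_1 = 7·12 + 1 = 85, q_1 = 7·1 + 0 = 7 → 85/7
APPEND 23: p_2 = 23·85 + 12 = 1967, q_2 = 23·7 + 1 = 162 → 1967/162
APPEND 50: p_3 = 50·1967 + 85 = 98435, q_3 = 50·162 + 7 = 8107 → 98435/8107
APPEND 38: p_4 = 38·98435 + 1967 = 3742497, q_4 = 38·8107 + 162 = 308228 → 3742497/308228
APPEND 31: p_5 = 31·3742497 + 98435 = 116115842, q_5 = 31·308228 + 8107 = 9563175 → 116115842/9563175
APPEND 21: p_6 = 21·116115842 + 3742497 = 2442175179, q_6 = 21·9563175 + 308228 = 201134903 → 2442175179/201134903
APPEND 40: p_7 = 40·2442175179 + 116115842 = 97803123002, q_7 = 40·201134903 + 9563175 = 8054959295 → 97803123002/8054959295
APPEND 35: p_8 = 35·97803123002 + 2442175179 = 3425551480249, q_8 = 35·8054959295 + 201134903 = 282124710228 → 3425551480249/282124710228
APPEND 45: p_9 = 45·3425551480249 + 97803123002 = 154247619734207, q_9 = 45·282124710228 + 8054959295 = 12703666919555 → 154247619734207/12703666919555
APPEND 7: p_10 = 7·154247619734207 + 3425551480249 = 1083158889619698, q_10 = 7·12703666919555 + 282124710228 = 89207793147113 → 1083158889619698/89207793147113
APPEND 16: p_11 = 16·1083158889619698 + 154247619734207 = 17484789853649375, q_11 = 16·89207793147113 + 12703666919555 = 1440028357273363 → 17484789853649375/1440028357273363
APPEND 46: p_12 = 46·17484789853649375 + 1083158889619698 = 805383492157490948, q_12 = 46·1440028357273363 + 89207793147113 = 66330512227721811 → 805383492157490948/66330512227721811
APPEND 48: p_13 = 48·805383492157490948 + 17484789853649375 = 38675892413413214879, q_13 = 48·66330512227721811 + 1440028357273363 = 3185304615287920291 → 38675892413413214879/3185304615287920291
APPEND 39: p_14 = 39·38675892413413214879 + 805383492157490948 = 1509165187615272871229, q_14 = 39·3185304615287920291 + 66330512227721811 = 124293210508456613160 → 1509165187615272871229/124293210508456613160
APPEND 17: p_15 = 17·1509165187615272871229 + 38675892413413214879 = 25694484081873052025772, q_15 = 17·124293210508456613160 + 3185304615287920291 = 2116169883259050344011 → 25694484081873052025772/2116169883259050344011
APPEND 14: p_16 = 14·25694484081873052025772 + 1509165187615272871229 = 361231942333838001232037, q_16 = 14·2116169883259050344011 + 124293210508456613160 = 29750671576135161429314 → 361231942333838001232037/29750671576135161429314
APPEND 8: p_17 = 8·361231942333838001232037 + 25694484081873052025772 = 2915550022752577061882068, q_17 = 8·29750671576135161429314 + 2116169883259050344011 = 240121542492340341778523 → 2915550022752577061882068/240121542492340341778523
APPEND 1: p_18 = 1·2915550022752577061882068 + 361231942333838001232037 = 3276781965086415063114105, q_18 = 1·240121542492340341778523 + 29750671576135161429314 = 269872214068475503207837 → 3276781965086415063114105/269872214068475503207837
APPEND 10: p_19 = 10·3276781965086415063114105 + 2915550022752577061882068 = 35683369673616727693023118, q_19 = 10·269872214068475503207837 + 240121542492340341778523 = 2938843683177095373856893 → 35683369673616727693023118/2938843683177095373856893

1967/162
98435/8107
2442175179/201134903
154247619734207/12703666919555
1083158889619698/89207793147113
17484789853649375/1440028357273363
38675892413413214879/3185304615287920291
1509165187615272871229/124293210508456613160
3276781965086415063114105/269872214068475503207837
35683369673616727693023118/2938843683177095373856893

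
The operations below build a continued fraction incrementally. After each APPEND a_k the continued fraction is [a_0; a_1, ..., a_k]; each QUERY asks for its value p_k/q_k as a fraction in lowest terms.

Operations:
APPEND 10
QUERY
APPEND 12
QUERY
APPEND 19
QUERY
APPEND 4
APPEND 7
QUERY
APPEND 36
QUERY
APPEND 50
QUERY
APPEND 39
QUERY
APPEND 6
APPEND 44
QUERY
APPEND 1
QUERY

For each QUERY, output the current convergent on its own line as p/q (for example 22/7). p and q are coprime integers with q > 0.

10/1
121/12
2309/229
67808/6725
2450445/243028
122590058/12158125
4783462707/474409903
1273011579907/126253581795
1301834946207/129112199338

APPEND 10: p_0 = 10·1 + 0 = 10, q_0 = 10·0 + 1 = 1 → 10/1
APPEND 12: p_1 = 12·10 + 1 = 121, q_1 = 12·1 + 0 = 12 → 121/12
APPEND 19: p_2 = 19·121 + 10 = 2309, q_2 = 19·12 + 1 = 229 → 2309/229
APPEND 4: p_3 = 4·2309 + 121 = 9357, q_3 = 4·229 + 12 = 928 → 9357/928
APPEND 7: p_4 = 7·9357 + 2309 = 67808, q_4 = 7·928 + 229 = 6725 → 67808/6725
APPEND 36: p_5 = 36·67808 + 9357 = 2450445, q_5 = 36·6725 + 928 = 243028 → 2450445/243028
APPEND 50: p_6 = 50·2450445 + 67808 = 122590058, q_6 = 50·243028 + 6725 = 12158125 → 122590058/12158125
APPEND 39: p_7 = 39·122590058 + 2450445 = 4783462707, q_7 = 39·12158125 + 243028 = 474409903 → 4783462707/474409903
APPEND 6: p_8 = 6·4783462707 + 122590058 = 28823366300, q_8 = 6·474409903 + 12158125 = 2858617543 → 28823366300/2858617543
APPEND 44: p_9 = 44·28823366300 + 4783462707 = 1273011579907, q_9 = 44·2858617543 + 474409903 = 126253581795 → 1273011579907/126253581795
APPEND 1: p_10 = 1·1273011579907 + 28823366300 = 1301834946207, q_10 = 1·126253581795 + 2858617543 = 129112199338 → 1301834946207/129112199338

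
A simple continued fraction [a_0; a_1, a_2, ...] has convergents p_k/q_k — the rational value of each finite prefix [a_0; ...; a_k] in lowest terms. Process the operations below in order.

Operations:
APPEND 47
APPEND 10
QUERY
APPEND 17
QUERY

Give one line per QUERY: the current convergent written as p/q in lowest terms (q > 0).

471/10
8054/171

APPEND 47: p_0 = 47·1 + 0 = 47, q_0 = 47·0 + 1 = 1 → 47/1
APPEND 10: p_1 = 10·47 + 1 = 471, q_1 = 10·1 + 0 = 10 → 471/10
APPEND 17: p_2 = 17·471 + 47 = 8054, q_2 = 17·10 + 1 = 171 → 8054/171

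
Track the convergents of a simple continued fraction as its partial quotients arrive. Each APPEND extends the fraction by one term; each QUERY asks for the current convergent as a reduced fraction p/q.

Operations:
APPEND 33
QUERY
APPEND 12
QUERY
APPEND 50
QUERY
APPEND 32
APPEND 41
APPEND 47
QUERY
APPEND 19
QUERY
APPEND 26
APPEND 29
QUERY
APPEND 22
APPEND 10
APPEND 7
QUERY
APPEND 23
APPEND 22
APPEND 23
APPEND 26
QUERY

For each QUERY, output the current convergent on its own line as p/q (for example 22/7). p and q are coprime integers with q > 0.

APPEND 33: p_0 = 33·1 + 0 = 33, q_0 = 33·0 + 1 = 1 → 33/1
APPEND 12: p_1 = 12·33 + 1 = 397, q_1 = 12·1 + 0 = 12 → 397/12
APPEND 50: p_2 = 50·397 + 33 = 19883, q_2 = 50·12 + 1 = 601 → 19883/601
APPEND 32: p_3 = 32·19883 + 397 = 636653, q_3 = 32·601 + 12 = 19244 → 636653/19244
APPEND 41: p_4 = 41·636653 + 19883 = 26122656, q_4 = 41·19244 + 601 = 789605 → 26122656/789605
APPEND 47: p_5 = 47·26122656 + 636653 = 1228401485, q_5 = 47·789605 + 19244 = 37130679 → 1228401485/37130679
APPEND 19: p_6 = 19·1228401485 + 26122656 = 23365750871, q_6 = 19·37130679 + 789605 = 706272506 → 23365750871/706272506
APPEND 26: p_7 = 26·23365750871 + 1228401485 = 608737924131, q_7 = 26·706272506 + 37130679 = 18400215835 → 608737924131/18400215835
APPEND 29: p_8 = 29·608737924131 + 23365750871 = 17676765550670, q_8 = 29·18400215835 + 706272506 = 534312531721 → 17676765550670/534312531721
APPEND 22: p_9 = 22·17676765550670 + 608737924131 = 389497580038871, q_9 = 22·534312531721 + 18400215835 = 11773275913697 → 389497580038871/11773275913697
APPEND 10: p_10 = 10·389497580038871 + 17676765550670 = 3912652565939380, q_10 = 10·11773275913697 + 534312531721 = 118267071668691 → 3912652565939380/118267071668691
APPEND 7: p_11 = 7·3912652565939380 + 389497580038871 = 27778065541614531, q_11 = 7·118267071668691 + 11773275913697 = 839642777594534 → 27778065541614531/839642777594534
APPEND 23: p_12 = 23·27778065541614531 + 3912652565939380 = 642808160023073593, q_12 = 23·839642777594534 + 118267071668691 = 19430050956342973 → 642808160023073593/19430050956342973
APPEND 22: p_13 = 22·642808160023073593 + 27778065541614531 = 14169557586049233577, q_13 = 22·19430050956342973 + 839642777594534 = 428300763817139940 → 14169557586049233577/428300763817139940
APPEND 23: p_14 = 23·14169557586049233577 + 642808160023073593 = 326542632639155445864, q_14 = 23·428300763817139940 + 19430050956342973 = 9870347618750561593 → 326542632639155445864/9870347618750561593
APPEND 26: p_15 = 26·326542632639155445864 + 14169557586049233577 = 8504278006204090826041, q_15 = 26·9870347618750561593 + 428300763817139940 = 257057338851331741358 → 8504278006204090826041/257057338851331741358

33/1
397/12
19883/601
1228401485/37130679
23365750871/706272506
17676765550670/534312531721
27778065541614531/839642777594534
8504278006204090826041/257057338851331741358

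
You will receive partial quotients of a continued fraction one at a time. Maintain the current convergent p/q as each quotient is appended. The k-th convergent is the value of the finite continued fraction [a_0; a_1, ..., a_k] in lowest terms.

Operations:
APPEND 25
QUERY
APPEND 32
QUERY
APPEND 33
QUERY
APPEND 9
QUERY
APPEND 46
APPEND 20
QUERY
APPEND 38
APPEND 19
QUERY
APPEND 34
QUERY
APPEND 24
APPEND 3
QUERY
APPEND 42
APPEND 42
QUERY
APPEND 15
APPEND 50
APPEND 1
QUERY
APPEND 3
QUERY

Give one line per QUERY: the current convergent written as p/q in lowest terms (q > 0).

25/1
801/32
26458/1057
238923/9545
220577243/8812085
159686668093/6379499868
5437739667312/217238294869
397434055718055/15877534025041
706959056767077477/28243091694419773
542388605168302283823/21668484140834596864
2158933211925924131246/86249618111394462415

APPEND 25: p_0 = 25·1 + 0 = 25, q_0 = 25·0 + 1 = 1 → 25/1
APPEND 32: p_1 = 32·25 + 1 = 801, q_1 = 32·1 + 0 = 32 → 801/32
APPEND 33: p_2 = 33·801 + 25 = 26458, q_2 = 33·32 + 1 = 1057 → 26458/1057
APPEND 9: p_3 = 9·26458 + 801 = 238923, q_3 = 9·1057 + 32 = 9545 → 238923/9545
APPEND 46: p_4 = 46·238923 + 26458 = 11016916, q_4 = 46·9545 + 1057 = 440127 → 11016916/440127
APPEND 20: p_5 = 20·11016916 + 238923 = 220577243, q_5 = 20·440127 + 9545 = 8812085 → 220577243/8812085
APPEND 38: p_6 = 38·220577243 + 11016916 = 8392952150, q_6 = 38·8812085 + 440127 = 335299357 → 8392952150/335299357
APPEND 19: p_7 = 19·8392952150 + 220577243 = 159686668093, q_7 = 19·335299357 + 8812085 = 6379499868 → 159686668093/6379499868
APPEND 34: p_8 = 34·159686668093 + 8392952150 = 5437739667312, q_8 = 34·6379499868 + 335299357 = 217238294869 → 5437739667312/217238294869
APPEND 24: p_9 = 24·5437739667312 + 159686668093 = 130665438683581, q_9 = 24·217238294869 + 6379499868 = 5220098576724 → 130665438683581/5220098576724
APPEND 3: p_10 = 3·130665438683581 + 5437739667312 = 397434055718055, q_10 = 3·5220098576724 + 217238294869 = 15877534025041 → 397434055718055/15877534025041
APPEND 42: p_11 = 42·397434055718055 + 130665438683581 = 16822895778841891, q_11 = 42·15877534025041 + 5220098576724 = 672076527628446 → 16822895778841891/672076527628446
APPEND 42: p_12 = 42·16822895778841891 + 397434055718055 = 706959056767077477, q_12 = 42·672076527628446 + 15877534025041 = 28243091694419773 → 706959056767077477/28243091694419773
APPEND 15: p_13 = 15·706959056767077477 + 16822895778841891 = 10621208747285004046, q_13 = 15·28243091694419773 + 672076527628446 = 424318451943925041 → 10621208747285004046/424318451943925041
APPEND 50: p_14 = 50·10621208747285004046 + 706959056767077477 = 531767396421017279777, q_14 = 50·424318451943925041 + 28243091694419773 = 21244165688890671823 → 531767396421017279777/21244165688890671823
APPEND 1: p_15 = 1·531767396421017279777 + 10621208747285004046 = 542388605168302283823, q_15 = 1·21244165688890671823 + 424318451943925041 = 21668484140834596864 → 542388605168302283823/21668484140834596864
APPEND 3: p_16 = 3·542388605168302283823 + 531767396421017279777 = 2158933211925924131246, q_16 = 3·21668484140834596864 + 21244165688890671823 = 86249618111394462415 → 2158933211925924131246/86249618111394462415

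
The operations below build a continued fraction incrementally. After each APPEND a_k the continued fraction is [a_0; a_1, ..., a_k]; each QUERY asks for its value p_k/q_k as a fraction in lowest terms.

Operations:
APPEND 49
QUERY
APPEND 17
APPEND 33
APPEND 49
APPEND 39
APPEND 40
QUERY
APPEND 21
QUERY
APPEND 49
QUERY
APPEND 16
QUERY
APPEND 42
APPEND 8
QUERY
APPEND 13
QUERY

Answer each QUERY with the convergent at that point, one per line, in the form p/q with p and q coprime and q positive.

APPEND 49: p_0 = 49·1 + 0 = 49, q_0 = 49·0 + 1 = 1 → 49/1
APPEND 17: p_1 = 17·49 + 1 = 834, q_1 = 17·1 + 0 = 17 → 834/17
APPEND 33: p_2 = 33·834 + 49 = 27571, q_2 = 33·17 + 1 = 562 → 27571/562
APPEND 49: p_3 = 49·27571 + 834 = 1351813, q_3 = 49·562 + 17 = 27555 → 1351813/27555
APPEND 39: p_4 = 39·1351813 + 27571 = 52748278, q_4 = 39·27555 + 562 = 1075207 → 52748278/1075207
APPEND 40: p_5 = 40·52748278 + 1351813 = 2111282933, q_5 = 40·1075207 + 27555 = 43035835 → 2111282933/43035835
APPEND 21: p_6 = 21·2111282933 + 52748278 = 44389689871, q_6 = 21·43035835 + 1075207 = 904827742 → 44389689871/904827742
APPEND 49: p_7 = 49·44389689871 + 2111282933 = 2177206086612, q_7 = 49·904827742 + 43035835 = 44379595193 → 2177206086612/44379595193
APPEND 16: p_8 = 16·2177206086612 + 44389689871 = 34879687075663, q_8 = 16·44379595193 + 904827742 = 710978350830 → 34879687075663/710978350830
APPEND 42: p_9 = 42·34879687075663 + 2177206086612 = 1467124063264458, q_9 = 42·710978350830 + 44379595193 = 29905470330053 → 1467124063264458/29905470330053
APPEND 8: p_10 = 8·1467124063264458 + 34879687075663 = 11771872193191327, q_10 = 8·29905470330053 + 710978350830 = 239954740991254 → 11771872193191327/239954740991254
APPEND 13: p_11 = 13·11771872193191327 + 1467124063264458 = 154501462574751709, q_11 = 13·239954740991254 + 29905470330053 = 3149317103216355 → 154501462574751709/3149317103216355

49/1
2111282933/43035835
44389689871/904827742
2177206086612/44379595193
34879687075663/710978350830
11771872193191327/239954740991254
154501462574751709/3149317103216355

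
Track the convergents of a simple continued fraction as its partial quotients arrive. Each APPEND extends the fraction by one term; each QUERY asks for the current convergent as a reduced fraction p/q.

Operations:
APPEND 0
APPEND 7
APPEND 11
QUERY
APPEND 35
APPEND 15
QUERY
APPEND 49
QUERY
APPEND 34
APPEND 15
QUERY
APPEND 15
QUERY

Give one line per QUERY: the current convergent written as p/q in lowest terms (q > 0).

APPEND 0: p_0 = 0·1 + 0 = 0, q_0 = 0·0 + 1 = 1 → 0/1
APPEND 7: p_1 = 7·0 + 1 = 1, q_1 = 7·1 + 0 = 7 → 1/7
APPEND 11: p_2 = 11·1 + 0 = 11, q_2 = 11·7 + 1 = 78 → 11/78
APPEND 35: p_3 = 35·11 + 1 = 386, q_3 = 35·78 + 7 = 2737 → 386/2737
APPEND 15: p_4 = 15·386 + 11 = 5801, q_4 = 15·2737 + 78 = 41133 → 5801/41133
APPEND 49: p_5 = 49·5801 + 386 = 284635, q_5 = 49·41133 + 2737 = 2018254 → 284635/2018254
APPEND 34: p_6 = 34·284635 + 5801 = 9683391, q_6 = 34·2018254 + 41133 = 68661769 → 9683391/68661769
APPEND 15: p_7 = 15·9683391 + 284635 = 145535500, q_7 = 15·68661769 + 2018254 = 1031944789 → 145535500/1031944789
APPEND 15: p_8 = 15·145535500 + 9683391 = 2192715891, q_8 = 15·1031944789 + 68661769 = 15547833604 → 2192715891/15547833604

11/78
5801/41133
284635/2018254
145535500/1031944789
2192715891/15547833604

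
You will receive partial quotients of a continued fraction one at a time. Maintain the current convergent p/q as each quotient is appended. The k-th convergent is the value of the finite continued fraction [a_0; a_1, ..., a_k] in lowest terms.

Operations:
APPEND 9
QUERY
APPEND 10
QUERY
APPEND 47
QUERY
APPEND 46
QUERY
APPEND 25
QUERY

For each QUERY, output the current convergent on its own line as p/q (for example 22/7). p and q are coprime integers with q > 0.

9/1
91/10
4286/471
197247/21676
4935461/542371

APPEND 9: p_0 = 9·1 + 0 = 9, q_0 = 9·0 + 1 = 1 → 9/1
APPEND 10: p_1 = 10·9 + 1 = 91, q_1 = 10·1 + 0 = 10 → 91/10
APPEND 47: p_2 = 47·91 + 9 = 4286, q_2 = 47·10 + 1 = 471 → 4286/471
APPEND 46: p_3 = 46·4286 + 91 = 197247, q_3 = 46·471 + 10 = 21676 → 197247/21676
APPEND 25: p_4 = 25·197247 + 4286 = 4935461, q_4 = 25·21676 + 471 = 542371 → 4935461/542371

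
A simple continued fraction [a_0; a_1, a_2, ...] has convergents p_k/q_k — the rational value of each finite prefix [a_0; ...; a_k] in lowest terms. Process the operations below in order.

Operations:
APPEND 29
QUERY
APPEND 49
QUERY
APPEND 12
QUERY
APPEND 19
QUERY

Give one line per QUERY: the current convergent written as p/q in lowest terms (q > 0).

29/1
1422/49
17093/589
326189/11240

APPEND 29: p_0 = 29·1 + 0 = 29, q_0 = 29·0 + 1 = 1 → 29/1
APPEND 49: p_1 = 49·29 + 1 = 1422, q_1 = 49·1 + 0 = 49 → 1422/49
APPEND 12: p_2 = 12·1422 + 29 = 17093, q_2 = 12·49 + 1 = 589 → 17093/589
APPEND 19: p_3 = 19·17093 + 1422 = 326189, q_3 = 19·589 + 49 = 11240 → 326189/11240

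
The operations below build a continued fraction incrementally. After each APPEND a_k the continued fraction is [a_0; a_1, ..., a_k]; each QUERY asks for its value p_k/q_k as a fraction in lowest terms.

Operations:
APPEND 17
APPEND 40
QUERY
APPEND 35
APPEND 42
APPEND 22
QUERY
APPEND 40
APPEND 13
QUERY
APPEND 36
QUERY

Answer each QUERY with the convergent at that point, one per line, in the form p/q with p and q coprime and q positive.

681/40
22078082/1296805
11515712767/676400871
415449785357/24402362438

APPEND 17: p_0 = 17·1 + 0 = 17, q_0 = 17·0 + 1 = 1 → 17/1
APPEND 40: p_1 = 40·17 + 1 = 681, q_1 = 40·1 + 0 = 40 → 681/40
APPEND 35: p_2 = 35·681 + 17 = 23852, q_2 = 35·40 + 1 = 1401 → 23852/1401
APPEND 42: p_3 = 42·23852 + 681 = 1002465, q_3 = 42·1401 + 40 = 58882 → 1002465/58882
APPEND 22: p_4 = 22·1002465 + 23852 = 22078082, q_4 = 22·58882 + 1401 = 1296805 → 22078082/1296805
APPEND 40: p_5 = 40·22078082 + 1002465 = 884125745, q_5 = 40·1296805 + 58882 = 51931082 → 884125745/51931082
APPEND 13: p_6 = 13·884125745 + 22078082 = 11515712767, q_6 = 13·51931082 + 1296805 = 676400871 → 11515712767/676400871
APPEND 36: p_7 = 36·11515712767 + 884125745 = 415449785357, q_7 = 36·676400871 + 51931082 = 24402362438 → 415449785357/24402362438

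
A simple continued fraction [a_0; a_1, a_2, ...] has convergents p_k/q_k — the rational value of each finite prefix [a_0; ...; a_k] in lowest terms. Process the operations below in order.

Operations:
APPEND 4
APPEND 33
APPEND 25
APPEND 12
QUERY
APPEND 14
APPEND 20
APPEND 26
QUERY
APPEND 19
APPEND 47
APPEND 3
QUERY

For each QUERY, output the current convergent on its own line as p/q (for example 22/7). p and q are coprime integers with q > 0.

40081/9945
295127329/73227746
798747682051/198187313176

APPEND 4: p_0 = 4·1 + 0 = 4, q_0 = 4·0 + 1 = 1 → 4/1
APPEND 33: p_1 = 33·4 + 1 = 133, q_1 = 33·1 + 0 = 33 → 133/33
APPEND 25: p_2 = 25·133 + 4 = 3329, q_2 = 25·33 + 1 = 826 → 3329/826
APPEND 12: p_3 = 12·3329 + 133 = 40081, q_3 = 12·826 + 33 = 9945 → 40081/9945
APPEND 14: p_4 = 14·40081 + 3329 = 564463, q_4 = 14·9945 + 826 = 140056 → 564463/140056
APPEND 20: p_5 = 20·564463 + 40081 = 11329341, q_5 = 20·140056 + 9945 = 2811065 → 11329341/2811065
APPEND 26: p_6 = 26·11329341 + 564463 = 295127329, q_6 = 26·2811065 + 140056 = 73227746 → 295127329/73227746
APPEND 19: p_7 = 19·295127329 + 11329341 = 5618748592, q_7 = 19·73227746 + 2811065 = 1394138239 → 5618748592/1394138239
APPEND 47: p_8 = 47·5618748592 + 295127329 = 264376311153, q_8 = 47·1394138239 + 73227746 = 65597724979 → 264376311153/65597724979
APPEND 3: p_9 = 3·264376311153 + 5618748592 = 798747682051, q_9 = 3·65597724979 + 1394138239 = 198187313176 → 798747682051/198187313176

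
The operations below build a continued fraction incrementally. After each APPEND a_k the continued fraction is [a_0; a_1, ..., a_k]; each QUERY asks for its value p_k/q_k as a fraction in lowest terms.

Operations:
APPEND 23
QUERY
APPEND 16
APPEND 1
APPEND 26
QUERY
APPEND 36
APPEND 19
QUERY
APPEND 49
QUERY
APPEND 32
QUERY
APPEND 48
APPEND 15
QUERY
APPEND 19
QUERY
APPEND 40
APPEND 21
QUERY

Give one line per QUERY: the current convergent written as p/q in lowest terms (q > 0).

APPEND 23: p_0 = 23·1 + 0 = 23, q_0 = 23·0 + 1 = 1 → 23/1
APPEND 16: p_1 = 16·23 + 1 = 369, q_1 = 16·1 + 0 = 16 → 369/16
APPEND 1: p_2 = 1·369 + 23 = 392, q_2 = 1·16 + 1 = 17 → 392/17
APPEND 26: p_3 = 26·392 + 369 = 10561, q_3 = 26·17 + 16 = 458 → 10561/458
APPEND 36: p_4 = 36·10561 + 392 = 380588, q_4 = 36·458 + 17 = 16505 → 380588/16505
APPEND 19: p_5 = 19·380588 + 10561 = 7241733, q_5 = 19·16505 + 458 = 314053 → 7241733/314053
APPEND 49: p_6 = 49·7241733 + 380588 = 355225505, q_6 = 49·314053 + 16505 = 15405102 → 355225505/15405102
APPEND 32: p_7 = 32·355225505 + 7241733 = 11374457893, q_7 = 32·15405102 + 314053 = 493277317 → 11374457893/493277317
APPEND 48: p_8 = 48·11374457893 + 355225505 = 546329204369, q_8 = 48·493277317 + 15405102 = 23692716318 → 546329204369/23692716318
APPEND 15: p_9 = 15·546329204369 + 11374457893 = 8206312523428, q_9 = 15·23692716318 + 493277317 = 355884022087 → 8206312523428/355884022087
APPEND 19: p_10 = 19·8206312523428 + 546329204369 = 156466267149501, q_10 = 19·355884022087 + 23692716318 = 6785489135971 → 156466267149501/6785489135971
APPEND 40: p_11 = 40·156466267149501 + 8206312523428 = 6266856998503468, q_11 = 40·6785489135971 + 355884022087 = 271775449460927 → 6266856998503468/271775449460927
APPEND 21: p_12 = 21·6266856998503468 + 156466267149501 = 131760463235722329, q_12 = 21·271775449460927 + 6785489135971 = 5714069927815438 → 131760463235722329/5714069927815438

23/1
10561/458
7241733/314053
355225505/15405102
11374457893/493277317
8206312523428/355884022087
156466267149501/6785489135971
131760463235722329/5714069927815438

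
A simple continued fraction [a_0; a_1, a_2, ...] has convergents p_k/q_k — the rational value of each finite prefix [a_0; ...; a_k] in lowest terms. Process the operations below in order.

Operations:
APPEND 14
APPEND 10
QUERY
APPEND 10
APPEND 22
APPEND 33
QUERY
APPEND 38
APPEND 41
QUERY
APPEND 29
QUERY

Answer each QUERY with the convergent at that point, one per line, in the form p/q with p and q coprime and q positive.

APPEND 14: p_0 = 14·1 + 0 = 14, q_0 = 14·0 + 1 = 1 → 14/1
APPEND 10: p_1 = 10·14 + 1 = 141, q_1 = 10·1 + 0 = 10 → 141/10
APPEND 10: p_2 = 10·141 + 14 = 1424, q_2 = 10·10 + 1 = 101 → 1424/101
APPEND 22: p_3 = 22·1424 + 141 = 31469, q_3 = 22·101 + 10 = 2232 → 31469/2232
APPEND 33: p_4 = 33·31469 + 1424 = 1039901, q_4 = 33·2232 + 101 = 73757 → 1039901/73757
APPEND 38: p_5 = 38·1039901 + 31469 = 39547707, q_5 = 38·73757 + 2232 = 2804998 → 39547707/2804998
APPEND 41: p_6 = 41·39547707 + 1039901 = 1622495888, q_6 = 41·2804998 + 73757 = 115078675 → 1622495888/115078675
APPEND 29: p_7 = 29·1622495888 + 39547707 = 47091928459, q_7 = 29·115078675 + 2804998 = 3340086573 → 47091928459/3340086573

141/10
1039901/73757
1622495888/115078675
47091928459/3340086573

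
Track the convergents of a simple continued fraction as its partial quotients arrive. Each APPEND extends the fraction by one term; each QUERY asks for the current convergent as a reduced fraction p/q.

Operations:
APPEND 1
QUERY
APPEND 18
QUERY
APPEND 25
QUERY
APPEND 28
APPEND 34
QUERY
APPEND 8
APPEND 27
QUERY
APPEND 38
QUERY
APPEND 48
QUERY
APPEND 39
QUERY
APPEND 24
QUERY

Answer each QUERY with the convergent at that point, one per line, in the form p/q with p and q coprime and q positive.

1/1
19/18
476/451
454274/430415
98937827/93741497
3763284965/3565632852
180736616147/171244118393
7052491314698/6682086250179
169440528168899/160541314122689

APPEND 1: p_0 = 1·1 + 0 = 1, q_0 = 1·0 + 1 = 1 → 1/1
APPEND 18: p_1 = 18·1 + 1 = 19, q_1 = 18·1 + 0 = 18 → 19/18
APPEND 25: p_2 = 25·19 + 1 = 476, q_2 = 25·18 + 1 = 451 → 476/451
APPEND 28: p_3 = 28·476 + 19 = 13347, q_3 = 28·451 + 18 = 12646 → 13347/12646
APPEND 34: p_4 = 34·13347 + 476 = 454274, q_4 = 34·12646 + 451 = 430415 → 454274/430415
APPEND 8: p_5 = 8·454274 + 13347 = 3647539, q_5 = 8·430415 + 12646 = 3455966 → 3647539/3455966
APPEND 27: p_6 = 27·3647539 + 454274 = 98937827, q_6 = 27·3455966 + 430415 = 93741497 → 98937827/93741497
APPEND 38: p_7 = 38·98937827 + 3647539 = 3763284965, q_7 = 38·93741497 + 3455966 = 3565632852 → 3763284965/3565632852
APPEND 48: p_8 = 48·3763284965 + 98937827 = 180736616147, q_8 = 48·3565632852 + 93741497 = 171244118393 → 180736616147/171244118393
APPEND 39: p_9 = 39·180736616147 + 3763284965 = 7052491314698, q_9 = 39·171244118393 + 3565632852 = 6682086250179 → 7052491314698/6682086250179
APPEND 24: p_10 = 24·7052491314698 + 180736616147 = 169440528168899, q_10 = 24·6682086250179 + 171244118393 = 160541314122689 → 169440528168899/160541314122689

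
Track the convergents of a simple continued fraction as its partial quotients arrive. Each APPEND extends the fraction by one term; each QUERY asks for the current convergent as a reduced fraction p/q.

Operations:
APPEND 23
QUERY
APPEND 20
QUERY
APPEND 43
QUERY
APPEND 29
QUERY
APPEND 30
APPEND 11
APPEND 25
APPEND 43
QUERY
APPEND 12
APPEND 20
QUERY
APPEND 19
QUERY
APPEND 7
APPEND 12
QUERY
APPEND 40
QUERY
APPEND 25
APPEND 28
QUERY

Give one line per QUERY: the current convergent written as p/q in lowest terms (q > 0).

APPEND 23: p_0 = 23·1 + 0 = 23, q_0 = 23·0 + 1 = 1 → 23/1
APPEND 20: p_1 = 20·23 + 1 = 461, q_1 = 20·1 + 0 = 20 → 461/20
APPEND 43: p_2 = 43·461 + 23 = 19846, q_2 = 43·20 + 1 = 861 → 19846/861
APPEND 29: p_3 = 29·19846 + 461 = 575995, q_3 = 29·861 + 20 = 24989 → 575995/24989
APPEND 30: p_4 = 30·575995 + 19846 = 17299696, q_4 = 30·24989 + 861 = 750531 → 17299696/750531
APPEND 11: p_5 = 11·17299696 + 575995 = 190872651, q_5 = 11·750531 + 24989 = 8280830 → 190872651/8280830
APPEND 25: p_6 = 25·190872651 + 17299696 = 4789115971, q_6 = 25·8280830 + 750531 = 207771281 → 4789115971/207771281
APPEND 43: p_7 = 43·4789115971 + 190872651 = 206122859404, q_7 = 43·207771281 + 8280830 = 8942445913 → 206122859404/8942445913
APPEND 12: p_8 = 12·206122859404 + 4789115971 = 2478263428819, q_8 = 12·8942445913 + 207771281 = 107517122237 → 2478263428819/107517122237
APPEND 20: p_9 = 20·2478263428819 + 206122859404 = 49771391435784, q_9 = 20·107517122237 + 8942445913 = 2159284890653 → 49771391435784/2159284890653
APPEND 19: p_10 = 19·49771391435784 + 2478263428819 = 948134700708715, q_10 = 19·2159284890653 + 107517122237 = 41133930044644 → 948134700708715/41133930044644
APPEND 7: p_11 = 7·948134700708715 + 49771391435784 = 6686714296396789, q_11 = 7·41133930044644 + 2159284890653 = 290096795203161 → 6686714296396789/290096795203161
APPEND 12: p_12 = 12·6686714296396789 + 948134700708715 = 81188706257470183, q_12 = 12·290096795203161 + 41133930044644 = 3522295472482576 → 81188706257470183/3522295472482576
APPEND 40: p_13 = 40·81188706257470183 + 6686714296396789 = 3254234964595204109, q_13 = 40·3522295472482576 + 290096795203161 = 141181915694506201 → 3254234964595204109/141181915694506201
APPEND 25: p_14 = 25·3254234964595204109 + 81188706257470183 = 81437062821137572908, q_14 = 25·141181915694506201 + 3522295472482576 = 3533070187835137601 → 81437062821137572908/3533070187835137601
APPEND 28: p_15 = 28·81437062821137572908 + 3254234964595204109 = 2283491993956447245533, q_15 = 28·3533070187835137601 + 141181915694506201 = 99067147175078359029 → 2283491993956447245533/99067147175078359029

23/1
461/20
19846/861
575995/24989
206122859404/8942445913
49771391435784/2159284890653
948134700708715/41133930044644
81188706257470183/3522295472482576
3254234964595204109/141181915694506201
2283491993956447245533/99067147175078359029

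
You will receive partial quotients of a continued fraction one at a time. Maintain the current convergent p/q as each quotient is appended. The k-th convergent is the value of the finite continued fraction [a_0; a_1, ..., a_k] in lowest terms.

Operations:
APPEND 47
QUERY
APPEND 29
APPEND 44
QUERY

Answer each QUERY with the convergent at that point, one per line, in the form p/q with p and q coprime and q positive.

47/1
60063/1277

APPEND 47: p_0 = 47·1 + 0 = 47, q_0 = 47·0 + 1 = 1 → 47/1
APPEND 29: p_1 = 29·47 + 1 = 1364, q_1 = 29·1 + 0 = 29 → 1364/29
APPEND 44: p_2 = 44·1364 + 47 = 60063, q_2 = 44·29 + 1 = 1277 → 60063/1277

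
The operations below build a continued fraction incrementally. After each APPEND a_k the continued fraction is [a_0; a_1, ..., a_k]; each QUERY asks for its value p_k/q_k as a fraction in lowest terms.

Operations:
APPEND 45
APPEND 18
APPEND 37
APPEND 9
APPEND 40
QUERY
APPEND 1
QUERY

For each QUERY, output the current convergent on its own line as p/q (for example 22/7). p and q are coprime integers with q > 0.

10881212/241507
11152491/247528

APPEND 45: p_0 = 45·1 + 0 = 45, q_0 = 45·0 + 1 = 1 → 45/1
APPEND 18: p_1 = 18·45 + 1 = 811, q_1 = 18·1 + 0 = 18 → 811/18
APPEND 37: p_2 = 37·811 + 45 = 30052, q_2 = 37·18 + 1 = 667 → 30052/667
APPEND 9: p_3 = 9·30052 + 811 = 271279, q_3 = 9·667 + 18 = 6021 → 271279/6021
APPEND 40: p_4 = 40·271279 + 30052 = 10881212, q_4 = 40·6021 + 667 = 241507 → 10881212/241507
APPEND 1: p_5 = 1·10881212 + 271279 = 11152491, q_5 = 1·241507 + 6021 = 247528 → 11152491/247528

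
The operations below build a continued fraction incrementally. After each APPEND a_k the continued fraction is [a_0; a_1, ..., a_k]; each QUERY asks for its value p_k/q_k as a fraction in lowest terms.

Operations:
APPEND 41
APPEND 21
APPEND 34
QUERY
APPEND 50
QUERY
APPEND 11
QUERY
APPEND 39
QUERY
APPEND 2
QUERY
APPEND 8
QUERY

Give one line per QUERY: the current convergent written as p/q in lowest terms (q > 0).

29349/715
1468312/35771
16180781/394196
632518771/15409415
1281218323/31213026
10882265355/265113623

APPEND 41: p_0 = 41·1 + 0 = 41, q_0 = 41·0 + 1 = 1 → 41/1
APPEND 21: p_1 = 21·41 + 1 = 862, q_1 = 21·1 + 0 = 21 → 862/21
APPEND 34: p_2 = 34·862 + 41 = 29349, q_2 = 34·21 + 1 = 715 → 29349/715
APPEND 50: p_3 = 50·29349 + 862 = 1468312, q_3 = 50·715 + 21 = 35771 → 1468312/35771
APPEND 11: p_4 = 11·1468312 + 29349 = 16180781, q_4 = 11·35771 + 715 = 394196 → 16180781/394196
APPEND 39: p_5 = 39·16180781 + 1468312 = 632518771, q_5 = 39·394196 + 35771 = 15409415 → 632518771/15409415
APPEND 2: p_6 = 2·632518771 + 16180781 = 1281218323, q_6 = 2·15409415 + 394196 = 31213026 → 1281218323/31213026
APPEND 8: p_7 = 8·1281218323 + 632518771 = 10882265355, q_7 = 8·31213026 + 15409415 = 265113623 → 10882265355/265113623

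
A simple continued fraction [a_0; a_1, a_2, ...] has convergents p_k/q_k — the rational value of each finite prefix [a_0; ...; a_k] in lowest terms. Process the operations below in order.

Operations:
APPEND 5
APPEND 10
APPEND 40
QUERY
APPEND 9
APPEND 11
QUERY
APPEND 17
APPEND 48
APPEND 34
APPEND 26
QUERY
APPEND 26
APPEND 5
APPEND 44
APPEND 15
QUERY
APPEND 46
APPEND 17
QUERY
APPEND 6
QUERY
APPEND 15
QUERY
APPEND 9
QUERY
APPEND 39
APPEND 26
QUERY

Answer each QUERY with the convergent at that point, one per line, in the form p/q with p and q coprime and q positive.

2045/401
205061/40210
149143458443/29245241484
12991670125185343/2547510524819444
10187179425527618310/1997583571218135961
61721558185836441211/12102856489702540267
936010552213074236475/183540430916756239966
8485816528103504569486/1663966734740508699961
8637440050382597068176640/1693698286965451992699531

APPEND 5: p_0 = 5·1 + 0 = 5, q_0 = 5·0 + 1 = 1 → 5/1
APPEND 10: p_1 = 10·5 + 1 = 51, q_1 = 10·1 + 0 = 10 → 51/10
APPEND 40: p_2 = 40·51 + 5 = 2045, q_2 = 40·10 + 1 = 401 → 2045/401
APPEND 9: p_3 = 9·2045 + 51 = 18456, q_3 = 9·401 + 10 = 3619 → 18456/3619
APPEND 11: p_4 = 11·18456 + 2045 = 205061, q_4 = 11·3619 + 401 = 40210 → 205061/40210
APPEND 17: p_5 = 17·205061 + 18456 = 3504493, q_5 = 17·40210 + 3619 = 687189 → 3504493/687189
APPEND 48: p_6 = 48·3504493 + 205061 = 168420725, q_6 = 48·687189 + 40210 = 33025282 → 168420725/33025282
APPEND 34: p_7 = 34·168420725 + 3504493 = 5729809143, q_7 = 34·33025282 + 687189 = 1123546777 → 5729809143/1123546777
APPEND 26: p_8 = 26·5729809143 + 168420725 = 149143458443, q_8 = 26·1123546777 + 33025282 = 29245241484 → 149143458443/29245241484
APPEND 26: p_9 = 26·149143458443 + 5729809143 = 3883459728661, q_9 = 26·29245241484 + 1123546777 = 761499825361 → 3883459728661/761499825361
APPEND 5: p_10 = 5·3883459728661 + 149143458443 = 19566442101748, q_10 = 5·761499825361 + 29245241484 = 3836744368289 → 19566442101748/3836744368289
APPEND 44: p_11 = 44·19566442101748 + 3883459728661 = 864806912205573, q_11 = 44·3836744368289 + 761499825361 = 169578252030077 → 864806912205573/169578252030077
APPEND 15: p_12 = 15·864806912205573 + 19566442101748 = 12991670125185343, q_12 = 15·169578252030077 + 3836744368289 = 2547510524819444 → 12991670125185343/2547510524819444
APPEND 46: p_13 = 46·12991670125185343 + 864806912205573 = 598481632670731351, q_13 = 46·2547510524819444 + 169578252030077 = 117355062393724501 → 598481632670731351/117355062393724501
APPEND 17: p_14 = 17·598481632670731351 + 12991670125185343 = 10187179425527618310, q_14 = 17·117355062393724501 + 2547510524819444 = 1997583571218135961 → 10187179425527618310/1997583571218135961
APPEND 6: p_15 = 6·10187179425527618310 + 598481632670731351 = 61721558185836441211, q_15 = 6·1997583571218135961 + 117355062393724501 = 12102856489702540267 → 61721558185836441211/12102856489702540267
APPEND 15: p_16 = 15·61721558185836441211 + 10187179425527618310 = 936010552213074236475, q_16 = 15·12102856489702540267 + 1997583571218135961 = 183540430916756239966 → 936010552213074236475/183540430916756239966
APPEND 9: p_17 = 9·936010552213074236475 + 61721558185836441211 = 8485816528103504569486, q_17 = 9·183540430916756239966 + 12102856489702540267 = 1663966734740508699961 → 8485816528103504569486/1663966734740508699961
APPEND 39: p_18 = 39·8485816528103504569486 + 936010552213074236475 = 331882855148249752446429, q_18 = 39·1663966734740508699961 + 183540430916756239966 = 65078243085796595538445 → 331882855148249752446429/65078243085796595538445
APPEND 26: p_19 = 26·331882855148249752446429 + 8485816528103504569486 = 8637440050382597068176640, q_19 = 26·65078243085796595538445 + 1663966734740508699961 = 1693698286965451992699531 → 8637440050382597068176640/1693698286965451992699531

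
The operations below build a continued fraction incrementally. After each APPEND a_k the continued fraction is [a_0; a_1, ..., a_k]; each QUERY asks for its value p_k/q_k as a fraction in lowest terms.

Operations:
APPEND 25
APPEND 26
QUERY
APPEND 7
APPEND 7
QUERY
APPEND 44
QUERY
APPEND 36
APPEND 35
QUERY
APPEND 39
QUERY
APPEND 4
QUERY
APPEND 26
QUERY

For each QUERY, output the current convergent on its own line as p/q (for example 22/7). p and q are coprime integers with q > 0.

651/26
32725/1307
1444482/57691
1822637177/72794096
71134883980/2841047927
286362173097/11436985804
7516551384502/300202678831

APPEND 25: p_0 = 25·1 + 0 = 25, q_0 = 25·0 + 1 = 1 → 25/1
APPEND 26: p_1 = 26·25 + 1 = 651, q_1 = 26·1 + 0 = 26 → 651/26
APPEND 7: p_2 = 7·651 + 25 = 4582, q_2 = 7·26 + 1 = 183 → 4582/183
APPEND 7: p_3 = 7·4582 + 651 = 32725, q_3 = 7·183 + 26 = 1307 → 32725/1307
APPEND 44: p_4 = 44·32725 + 4582 = 1444482, q_4 = 44·1307 + 183 = 57691 → 1444482/57691
APPEND 36: p_5 = 36·1444482 + 32725 = 52034077, q_5 = 36·57691 + 1307 = 2078183 → 52034077/2078183
APPEND 35: p_6 = 35·52034077 + 1444482 = 1822637177, q_6 = 35·2078183 + 57691 = 72794096 → 1822637177/72794096
APPEND 39: p_7 = 39·1822637177 + 52034077 = 71134883980, q_7 = 39·72794096 + 2078183 = 2841047927 → 71134883980/2841047927
APPEND 4: p_8 = 4·71134883980 + 1822637177 = 286362173097, q_8 = 4·2841047927 + 72794096 = 11436985804 → 286362173097/11436985804
APPEND 26: p_9 = 26·286362173097 + 71134883980 = 7516551384502, q_9 = 26·11436985804 + 2841047927 = 300202678831 → 7516551384502/300202678831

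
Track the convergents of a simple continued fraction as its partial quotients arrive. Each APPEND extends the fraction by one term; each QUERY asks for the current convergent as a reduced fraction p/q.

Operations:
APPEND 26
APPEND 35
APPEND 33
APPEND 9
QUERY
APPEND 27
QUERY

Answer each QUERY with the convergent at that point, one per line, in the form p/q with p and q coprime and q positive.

271712/10439
7366313/283009

APPEND 26: p_0 = 26·1 + 0 = 26, q_0 = 26·0 + 1 = 1 → 26/1
APPEND 35: p_1 = 35·26 + 1 = 911, q_1 = 35·1 + 0 = 35 → 911/35
APPEND 33: p_2 = 33·911 + 26 = 30089, q_2 = 33·35 + 1 = 1156 → 30089/1156
APPEND 9: p_3 = 9·30089 + 911 = 271712, q_3 = 9·1156 + 35 = 10439 → 271712/10439
APPEND 27: p_4 = 27·271712 + 30089 = 7366313, q_4 = 27·10439 + 1156 = 283009 → 7366313/283009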